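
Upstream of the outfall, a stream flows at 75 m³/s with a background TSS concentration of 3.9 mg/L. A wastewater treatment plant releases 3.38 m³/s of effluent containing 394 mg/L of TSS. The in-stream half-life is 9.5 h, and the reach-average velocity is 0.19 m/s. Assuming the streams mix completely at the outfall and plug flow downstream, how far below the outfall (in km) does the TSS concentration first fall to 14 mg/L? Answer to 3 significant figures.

3.68 km

After mixing, C = (75.00·3.900 + 3.380·394.0) / 78.38 = 1624/78.38 = 20.72 mg/L.
Half-life 9.5 h → k = ln 2 / 9.5 = 0.07296 h⁻¹ = 1.751 d⁻¹.
Set 20.72·exp(−k·t) = 14 → t = ln(20.72/14)/k = 19350 s = 5.375 h.
Distance = v·t = 0.19·19350 = 3676 m = 3.676 km.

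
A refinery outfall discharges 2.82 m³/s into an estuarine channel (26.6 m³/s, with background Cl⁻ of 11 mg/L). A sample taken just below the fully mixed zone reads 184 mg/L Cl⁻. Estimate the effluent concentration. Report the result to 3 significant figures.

1820 mg/L

Mass balance: 26.60·11.00 + 2.820·Cₑ = 29.42·184.0
→ Cₑ = (29.42·184.0 − 26.60·11.00) / 2.820 = 1816 mg/L.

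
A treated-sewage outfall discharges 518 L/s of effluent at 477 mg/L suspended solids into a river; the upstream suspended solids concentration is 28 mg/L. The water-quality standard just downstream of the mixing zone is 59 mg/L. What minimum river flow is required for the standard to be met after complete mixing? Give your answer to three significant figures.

Set C_mix = 59: (Q·28.00 + 518.0·477.0) / (Q + 518.0) = 59
→ Q = 518.0·(477.0 − 59)/(59 − 28.00) = 6985 L/s.

6980 L/s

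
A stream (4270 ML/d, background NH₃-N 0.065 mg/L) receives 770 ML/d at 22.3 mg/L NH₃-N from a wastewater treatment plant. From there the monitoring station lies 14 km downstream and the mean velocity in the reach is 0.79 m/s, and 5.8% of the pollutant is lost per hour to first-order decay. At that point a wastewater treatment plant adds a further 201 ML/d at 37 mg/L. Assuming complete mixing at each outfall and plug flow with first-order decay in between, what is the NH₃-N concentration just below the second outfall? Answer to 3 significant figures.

Flow-weighted average: C = (4270·0.06500 + 770.0·22.30) / 5040 = 17450/5040 = 3.462 mg/L; combined flow 5040 ML/d.
Travel time t = 14·1000 / 0.79 = 17720 s = 4.923 h.
5.8%/h lost → k = −ln(1 − 0.058) = 0.05975 h⁻¹.
Applying C = C₀e^(−kt): 3.462 × 0.7452 = 2.580 mg/L.
Second outfall: C = (5040·2.580 + 201.0·37.00)/5241 = 3.900 mg/L.

3.90 mg/L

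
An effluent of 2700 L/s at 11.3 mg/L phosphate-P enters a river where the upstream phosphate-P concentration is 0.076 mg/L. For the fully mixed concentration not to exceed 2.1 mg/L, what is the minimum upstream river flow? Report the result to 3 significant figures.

Set C_mix = 2.1: (Q·0.07600 + 2700·11.30) / (Q + 2700) = 2.1
→ Q = 2700·(11.30 − 2.1)/(2.1 − 0.07600) = 12270 L/s.

12300 L/s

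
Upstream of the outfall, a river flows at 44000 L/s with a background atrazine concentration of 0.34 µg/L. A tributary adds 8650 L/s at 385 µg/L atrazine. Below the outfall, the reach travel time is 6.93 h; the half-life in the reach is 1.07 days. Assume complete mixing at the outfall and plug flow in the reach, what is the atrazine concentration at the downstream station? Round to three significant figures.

52.7 µg/L

Mass balance: C = (44000·0.3400 + 8650·385.0) / 52650 = 3345000/52650 = 63.54 µg/L.
Half-life 1.07 d → k = ln 2 / 1.07 = 0.6478 d⁻¹.
Decay over the reach: 63.54·exp(−kt) = 63.54·0.8294 = 52.70 µg/L.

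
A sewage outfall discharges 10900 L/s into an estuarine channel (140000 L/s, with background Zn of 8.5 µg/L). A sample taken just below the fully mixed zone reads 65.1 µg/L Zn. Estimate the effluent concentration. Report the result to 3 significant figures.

792 µg/L

Mass balance: 140000·8.500 + 10900·Cₑ = 150900·65.10
→ Cₑ = (150900·65.10 − 140000·8.500) / 10900 = 792.1 µg/L.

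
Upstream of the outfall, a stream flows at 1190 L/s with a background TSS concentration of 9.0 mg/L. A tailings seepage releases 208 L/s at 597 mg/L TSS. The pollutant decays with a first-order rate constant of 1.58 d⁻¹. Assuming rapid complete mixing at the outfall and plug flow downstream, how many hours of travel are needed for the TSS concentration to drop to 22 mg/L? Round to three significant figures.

Mixed concentration C = ΣQC/ΣQ = (1190·9.000 + 208.0·597.0) / 1398 = 134900/1398 = 96.48 mg/L.
96.48·exp(−k·t) = 22 → t = ln(96.48/22)/k = 80840 s = 22.46 h.

22.5 h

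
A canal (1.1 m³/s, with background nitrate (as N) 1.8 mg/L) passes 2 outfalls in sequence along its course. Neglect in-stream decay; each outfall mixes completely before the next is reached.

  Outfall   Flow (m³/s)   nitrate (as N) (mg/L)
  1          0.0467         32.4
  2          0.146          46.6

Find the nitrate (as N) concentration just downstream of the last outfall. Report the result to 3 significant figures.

7.97 mg/L

Below outfall 1: Q → 1.147 m³/s, C = (1.100·1.800 + 0.04670·32.40)/1.147 = 3.046 mg/L.
Below outfall 2: Q → 1.293 m³/s, C = (1.147·3.046 + 0.1460·46.60)/1.293 = 7.965 mg/L.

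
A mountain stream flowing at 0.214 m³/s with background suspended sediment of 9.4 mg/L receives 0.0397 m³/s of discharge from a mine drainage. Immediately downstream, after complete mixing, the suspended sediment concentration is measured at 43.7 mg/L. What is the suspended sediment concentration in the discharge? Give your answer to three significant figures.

Mass balance: 0.2140·9.400 + 0.03970·Cₑ = 0.2537·43.70
→ Cₑ = (0.2537·43.70 − 0.2140·9.400) / 0.03970 = 228.6 mg/L.

229 mg/L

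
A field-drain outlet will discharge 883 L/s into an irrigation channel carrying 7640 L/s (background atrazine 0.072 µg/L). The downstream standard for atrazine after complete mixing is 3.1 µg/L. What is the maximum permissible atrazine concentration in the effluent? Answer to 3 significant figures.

29.3 µg/L

At the limit, (Qr·Cr + Qe·Cₑ)/(Qr + Qe) = 3.1:
Cₑ = (8523·3.1 − 7640·0.07200) / 883.0 = 29.30 µg/L.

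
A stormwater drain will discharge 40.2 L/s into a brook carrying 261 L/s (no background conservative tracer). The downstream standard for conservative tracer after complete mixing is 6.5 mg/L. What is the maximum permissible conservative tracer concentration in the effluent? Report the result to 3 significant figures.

48.7 mg/L

At the limit, (Qr·Cr + Qe·Cₑ)/(Qr + Qe) = 6.5:
Cₑ = (301.2·6.5 − 261.0·0) / 40.20 = 48.70 mg/L.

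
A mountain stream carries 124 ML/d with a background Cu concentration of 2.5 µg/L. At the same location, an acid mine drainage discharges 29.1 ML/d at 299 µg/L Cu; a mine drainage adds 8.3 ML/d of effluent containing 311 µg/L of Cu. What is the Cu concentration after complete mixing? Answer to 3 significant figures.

71.8 µg/L

Mass balance: C = (124.0·2.500 + 29.10·299.0 + 8.300·311.0) / 161.4 = 11590/161.4 = 71.82 µg/L.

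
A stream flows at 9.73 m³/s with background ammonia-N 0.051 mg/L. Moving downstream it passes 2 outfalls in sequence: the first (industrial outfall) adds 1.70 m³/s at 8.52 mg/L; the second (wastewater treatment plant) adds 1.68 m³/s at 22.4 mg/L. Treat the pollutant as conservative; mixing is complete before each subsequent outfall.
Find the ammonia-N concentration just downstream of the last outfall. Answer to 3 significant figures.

After outfall 1: Q = 9.730 + 1.700 = 11.43 m³/s; C = (9.730·0.05100 + 1.700·8.520)/11.43 = 1.311 mg/L.
After outfall 2: Q = 11.43 + 1.680 = 13.11 m³/s; C = (11.43·1.311 + 1.680·22.40)/13.11 = 4.013 mg/L.

4.01 mg/L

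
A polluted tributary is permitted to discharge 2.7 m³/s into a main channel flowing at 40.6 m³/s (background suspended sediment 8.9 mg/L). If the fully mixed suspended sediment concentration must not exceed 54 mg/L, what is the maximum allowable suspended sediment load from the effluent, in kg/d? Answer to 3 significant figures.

Mass balance at the limit: 40.60·8.900 + 2.700·Cₑ = 43.30·54 → Cₑ = 732.2 mg/L.
Load = 2.700 m³/s × 732.2 g/m³ × 86 400 s/d = 170800 kg/d.

171000 kg/d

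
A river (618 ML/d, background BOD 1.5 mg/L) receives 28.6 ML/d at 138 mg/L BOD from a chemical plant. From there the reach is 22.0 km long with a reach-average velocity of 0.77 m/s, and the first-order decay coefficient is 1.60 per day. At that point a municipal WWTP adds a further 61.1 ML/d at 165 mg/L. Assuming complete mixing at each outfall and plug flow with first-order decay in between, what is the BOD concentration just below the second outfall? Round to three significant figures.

Conservation of mass: C = (618.0·1.500 + 28.60·138.0) / 646.6 = 4874/646.6 = 7.538 mg/L; combined flow 646.6 ML/d.
Travel time t = 22.0·1000 / 0.77 = 28570 s = 7.937 h.
Decay over the reach: 7.538·exp(−kt) = 7.538·0.5891 = 4.441 mg/L.
At the second outfall, C = (646.6·4.441 + 61.10·165.0) / (646.6 + 61.10) = 18.30 mg/L.

18.3 mg/L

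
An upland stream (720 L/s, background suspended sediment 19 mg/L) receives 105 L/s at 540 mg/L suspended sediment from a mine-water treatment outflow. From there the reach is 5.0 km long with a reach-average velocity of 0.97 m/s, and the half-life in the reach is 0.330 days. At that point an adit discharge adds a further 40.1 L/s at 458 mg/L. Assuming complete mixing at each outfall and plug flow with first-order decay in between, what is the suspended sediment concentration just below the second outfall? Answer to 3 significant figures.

Conservation of mass: C = (720.0·19.00 + 105.0·540.0) / 825.0 = 70380/825.0 = 85.31 mg/L; combined flow 825.0 L/s.
Travel time t = 5.0·1000 / 0.97 = 5155 s = 1.432 h.
Half-life 0.330 d → k = ln 2 / 0.330 = 2.100 d⁻¹.
First-order decay: C = 85.31·exp(−k·t) = 85.31·0.8822 = 75.26 mg/L.
At the second outfall, C = (825.0·75.26 + 40.10·458.0) / (825.0 + 40.10) = 93.00 mg/L.

93.0 mg/L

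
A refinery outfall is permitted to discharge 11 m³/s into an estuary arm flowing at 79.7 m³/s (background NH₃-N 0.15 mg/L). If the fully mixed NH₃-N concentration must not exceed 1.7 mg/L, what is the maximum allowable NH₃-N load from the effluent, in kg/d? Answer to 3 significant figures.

Mass balance at the limit: 79.70·0.1500 + 11.00·Cₑ = 90.70·1.7 → Cₑ = 12.93 mg/L.
Load = 11.00 m³/s × 12.93 g/m³ × 86 400 s/d = 12290 kg/d.

12300 kg/d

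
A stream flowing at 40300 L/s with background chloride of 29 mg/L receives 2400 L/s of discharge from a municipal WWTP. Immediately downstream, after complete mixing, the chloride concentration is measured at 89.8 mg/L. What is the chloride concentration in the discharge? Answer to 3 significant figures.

Mass balance: 40300·29.00 + 2400·Cₑ = 42700·89.80
→ Cₑ = (42700·89.80 − 40300·29.00) / 2400 = 1111 mg/L.

1110 mg/L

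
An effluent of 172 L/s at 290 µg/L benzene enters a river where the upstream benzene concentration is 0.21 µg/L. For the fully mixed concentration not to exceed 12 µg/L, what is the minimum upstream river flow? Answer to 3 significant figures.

Set C_mix = 12: (Q·0.2100 + 172.0·290.0) / (Q + 172.0) = 12
→ Q = 172.0·(290.0 − 12)/(12 − 0.2100) = 4056 L/s.

4060 L/s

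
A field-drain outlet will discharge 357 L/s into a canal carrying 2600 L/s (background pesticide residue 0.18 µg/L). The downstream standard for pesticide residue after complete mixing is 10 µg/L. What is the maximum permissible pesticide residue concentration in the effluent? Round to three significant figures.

81.5 µg/L

At the limit, (Qr·Cr + Qe·Cₑ)/(Qr + Qe) = 10:
Cₑ = (2957·10 − 2600·0.1800) / 357.0 = 81.52 µg/L.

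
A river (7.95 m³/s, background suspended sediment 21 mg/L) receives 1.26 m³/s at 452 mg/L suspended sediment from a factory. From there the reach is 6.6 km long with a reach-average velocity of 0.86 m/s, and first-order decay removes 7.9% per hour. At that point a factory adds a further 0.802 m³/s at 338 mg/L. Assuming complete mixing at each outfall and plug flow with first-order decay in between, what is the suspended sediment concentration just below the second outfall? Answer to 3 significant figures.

88.8 mg/L

Mass balance: C = (7.950·21.00 + 1.260·452.0) / 9.210 = 736.5/9.210 = 79.96 mg/L; combined flow 9.210 m³/s.
Travel time t = 6.6·1000 / 0.86 = 7674 s = 2.132 h.
7.9%/h lost → k = −ln(1 − 0.079) = 0.08230 h⁻¹.
Decay over the reach: 79.96·exp(−kt) = 79.96·0.8391 = 67.10 mg/L.
At the second outfall, C = (9.210·67.10 + 0.8020·338.0) / (9.210 + 0.8020) = 88.80 mg/L.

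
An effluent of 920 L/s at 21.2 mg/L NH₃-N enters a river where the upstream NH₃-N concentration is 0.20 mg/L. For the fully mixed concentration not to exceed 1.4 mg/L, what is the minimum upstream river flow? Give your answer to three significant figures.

Set C_mix = 1.4: (Q·0.2000 + 920.0·21.20) / (Q + 920.0) = 1.4
→ Q = 920.0·(21.20 − 1.4)/(1.4 − 0.2000) = 15180 L/s.

15200 L/s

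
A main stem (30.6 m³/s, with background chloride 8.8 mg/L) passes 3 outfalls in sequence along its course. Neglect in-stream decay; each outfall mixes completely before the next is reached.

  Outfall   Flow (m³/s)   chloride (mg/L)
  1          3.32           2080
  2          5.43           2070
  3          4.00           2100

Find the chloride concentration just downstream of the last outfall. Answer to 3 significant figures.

Below outfall 1: Q → 33.92 m³/s, C = (30.60·8.800 + 3.320·2080)/33.92 = 211.5 mg/L.
Below outfall 2: Q → 39.35 m³/s, C = (33.92·211.5 + 5.430·2070)/39.35 = 468.0 mg/L.
Below outfall 3: Q → 43.35 m³/s, C = (39.35·468.0 + 4.000·2100)/43.35 = 618.6 mg/L.

619 mg/L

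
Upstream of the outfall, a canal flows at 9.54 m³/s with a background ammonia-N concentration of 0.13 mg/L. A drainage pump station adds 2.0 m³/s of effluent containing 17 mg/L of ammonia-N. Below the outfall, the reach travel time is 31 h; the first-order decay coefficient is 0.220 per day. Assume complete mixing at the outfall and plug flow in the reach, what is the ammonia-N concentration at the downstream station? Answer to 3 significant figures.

2.30 mg/L

Mixed concentration C = ΣQC/ΣQ = (9.540·0.1300 + 2.000·17.00) / 11.54 = 35.24/11.54 = 3.054 mg/L.
First-order decay: C = 3.054·exp(−k·t) = 3.054·0.7526 = 2.298 mg/L.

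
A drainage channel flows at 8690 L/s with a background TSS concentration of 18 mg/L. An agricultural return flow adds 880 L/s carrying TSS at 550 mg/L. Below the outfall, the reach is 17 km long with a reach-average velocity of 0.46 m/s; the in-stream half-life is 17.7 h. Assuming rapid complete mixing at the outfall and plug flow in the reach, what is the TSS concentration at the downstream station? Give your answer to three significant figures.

Conservation of mass: C = (8690·18.00 + 880.0·550.0) / 9570 = 640400/9570 = 66.92 mg/L.
Travel time t = 17·1000 / 0.46 = 36960 s = 10.27 h.
Half-life 17.7 h → k = ln 2 / 17.7 = 0.03916 h⁻¹ = 0.9399 d⁻¹.
After decay, C = 66.92 × e^(−kt) = 66.92 × 0.6690 = 44.77 mg/L.

44.8 mg/L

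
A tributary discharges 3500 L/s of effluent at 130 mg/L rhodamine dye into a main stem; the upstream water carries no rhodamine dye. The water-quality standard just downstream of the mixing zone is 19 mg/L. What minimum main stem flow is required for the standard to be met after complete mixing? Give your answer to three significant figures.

Set C_mix = 19: (Q·0 + 3500·130.0) / (Q + 3500) = 19
→ Q = 3500·(130.0 − 19)/(19 − 0) = 20450 L/s.

20400 L/s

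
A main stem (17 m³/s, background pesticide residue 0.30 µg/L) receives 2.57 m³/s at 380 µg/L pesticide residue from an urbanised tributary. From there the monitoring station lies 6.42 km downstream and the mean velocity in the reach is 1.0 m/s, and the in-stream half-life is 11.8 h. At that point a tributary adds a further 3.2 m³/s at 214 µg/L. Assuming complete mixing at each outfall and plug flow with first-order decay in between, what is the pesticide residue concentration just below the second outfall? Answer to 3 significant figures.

Flow-weighted average: C = (17.00·0.3000 + 2.570·380.0) / 19.57 = 981.7/19.57 = 50.16 µg/L; combined flow 19.57 m³/s.
Travel time t = 6.42·1000 / 1.0 = 6420 s = 1.783 h.
Half-life 11.8 h → k = ln 2 / 11.8 = 0.05874 h⁻¹ = 1.410 d⁻¹.
After decay, C = 50.16 × e^(−kt) = 50.16 × 0.9005 = 45.17 µg/L.
At the second outfall, C = (19.57·45.17 + 3.200·214.0) / (19.57 + 3.200) = 68.90 µg/L.

68.9 µg/L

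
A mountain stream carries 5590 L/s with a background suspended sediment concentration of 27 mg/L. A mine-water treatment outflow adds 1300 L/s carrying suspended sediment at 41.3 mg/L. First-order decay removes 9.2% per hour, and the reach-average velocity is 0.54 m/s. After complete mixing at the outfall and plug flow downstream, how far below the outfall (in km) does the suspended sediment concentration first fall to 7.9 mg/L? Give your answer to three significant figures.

Flow-weighted average: C = (5590·27.00 + 1300·41.30) / 6890 = 204600/6890 = 29.70 mg/L.
9.2%/h lost → k = −ln(1 − 0.092) = 0.09651 h⁻¹.
Set 29.70·exp(−k·t) = 7.9 → t = ln(29.70/7.9)/k = 49400 s = 13.72 h.
Distance = v·t = 0.54·49400 = 26670 m = 26.67 km.

26.7 km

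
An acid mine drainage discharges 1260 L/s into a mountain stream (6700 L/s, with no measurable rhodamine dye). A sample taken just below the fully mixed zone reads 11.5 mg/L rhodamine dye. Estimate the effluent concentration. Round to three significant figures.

Mass balance: 6700·0 + 1260·Cₑ = 7960·11.50
→ Cₑ = (7960·11.50 − 6700·0) / 1260 = 72.65 mg/L.

72.7 mg/L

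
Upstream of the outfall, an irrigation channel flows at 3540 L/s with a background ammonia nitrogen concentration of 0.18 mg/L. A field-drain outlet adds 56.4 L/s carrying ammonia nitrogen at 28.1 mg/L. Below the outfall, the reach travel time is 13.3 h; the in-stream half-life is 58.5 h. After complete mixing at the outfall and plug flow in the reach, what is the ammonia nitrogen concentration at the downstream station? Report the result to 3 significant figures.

After mixing, C = (3540·0.1800 + 56.40·28.10) / 3596 = 2222/3596 = 0.6179 mg/L.
Half-life 58.5 h → k = ln 2 / 58.5 = 0.01185 h⁻¹ = 0.2844 d⁻¹.
Decay over the reach: 0.6179·exp(−kt) = 0.6179·0.8542 = 0.5278 mg/L.

0.528 mg/L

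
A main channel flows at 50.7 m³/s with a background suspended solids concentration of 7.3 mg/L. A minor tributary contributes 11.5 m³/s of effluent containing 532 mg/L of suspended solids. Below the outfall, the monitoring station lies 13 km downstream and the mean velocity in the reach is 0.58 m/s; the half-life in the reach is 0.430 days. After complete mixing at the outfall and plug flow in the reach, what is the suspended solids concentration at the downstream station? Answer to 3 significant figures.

68.7 mg/L

Conservation of mass: C = (50.70·7.300 + 11.50·532.0) / 62.20 = 6488/62.20 = 104.3 mg/L.
Travel time t = 13·1000 / 0.58 = 22410 s = 6.226 h.
Half-life 0.430 d → k = ln 2 / 0.430 = 1.612 d⁻¹.
Decay over the reach: 104.3·exp(−kt) = 104.3·0.6582 = 68.66 mg/L.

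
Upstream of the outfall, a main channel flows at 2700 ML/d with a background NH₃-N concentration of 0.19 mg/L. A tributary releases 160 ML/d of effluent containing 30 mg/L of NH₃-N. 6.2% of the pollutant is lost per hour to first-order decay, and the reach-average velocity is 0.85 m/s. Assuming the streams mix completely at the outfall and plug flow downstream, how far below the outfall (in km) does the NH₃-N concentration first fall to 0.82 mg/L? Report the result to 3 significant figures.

39.1 km

After mixing, C = (2700·0.1900 + 160.0·30.00) / 2860 = 5313/2860 = 1.858 mg/L.
6.2%/h lost → k = −ln(1 − 0.062) = 0.06401 h⁻¹.
Set 1.858·exp(−k·t) = 0.82 → t = ln(1.858/0.82)/k = 46000 s = 12.78 h.
Distance = v·t = 0.85·46000 = 39100 m = 39.10 km.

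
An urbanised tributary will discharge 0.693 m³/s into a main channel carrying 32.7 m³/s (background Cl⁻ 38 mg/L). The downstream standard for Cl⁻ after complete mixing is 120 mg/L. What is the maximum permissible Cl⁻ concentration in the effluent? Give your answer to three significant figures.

3990 mg/L

At the limit, (Qr·Cr + Qe·Cₑ)/(Qr + Qe) = 120:
Cₑ = (33.39·120 − 32.70·38.00) / 0.6930 = 3989 mg/L.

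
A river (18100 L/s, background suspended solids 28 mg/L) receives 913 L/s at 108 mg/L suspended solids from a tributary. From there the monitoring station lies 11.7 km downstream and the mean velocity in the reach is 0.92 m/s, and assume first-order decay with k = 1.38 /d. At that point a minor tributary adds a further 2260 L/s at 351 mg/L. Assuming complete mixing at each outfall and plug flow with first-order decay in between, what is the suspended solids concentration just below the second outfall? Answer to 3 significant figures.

Mass balance: C = (18100·28.00 + 913.0·108.0) / 19010 = 605400/19010 = 31.84 mg/L; combined flow 19010 L/s.
Travel time t = 11.7·1000 / 0.92 = 12720 s = 3.533 h.
First-order decay: C = 31.84·exp(−k·t) = 31.84·0.8162 = 25.99 mg/L.
Second outfall: C = (19010·25.99 + 2260·351.0)/21270 = 60.52 mg/L.

60.5 mg/L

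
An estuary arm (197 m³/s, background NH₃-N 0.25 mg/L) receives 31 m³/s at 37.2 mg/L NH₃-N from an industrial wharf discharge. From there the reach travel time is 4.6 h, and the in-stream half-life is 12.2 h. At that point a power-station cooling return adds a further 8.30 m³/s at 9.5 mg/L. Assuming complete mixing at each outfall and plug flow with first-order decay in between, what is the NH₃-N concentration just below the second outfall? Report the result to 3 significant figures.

Mixed concentration C = ΣQC/ΣQ = (197.0·0.2500 + 31.00·37.20) / 228.0 = 1202/228.0 = 5.274 mg/L; combined flow 228.0 m³/s.
Half-life 12.2 h → k = ln 2 / 12.2 = 0.05682 h⁻¹ = 1.364 d⁻¹.
Applying C = C₀e^(−kt): 5.274 × 0.7700 = 4.061 mg/L.
Second outfall: C = (228.0·4.061 + 8.300·9.500)/236.3 = 4.252 mg/L.

4.25 mg/L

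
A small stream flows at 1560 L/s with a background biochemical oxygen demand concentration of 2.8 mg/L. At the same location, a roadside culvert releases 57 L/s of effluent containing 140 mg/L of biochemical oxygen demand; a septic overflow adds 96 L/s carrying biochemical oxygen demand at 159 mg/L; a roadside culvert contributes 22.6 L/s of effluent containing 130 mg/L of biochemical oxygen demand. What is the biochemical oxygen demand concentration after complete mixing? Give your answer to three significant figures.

17.6 mg/L

Mixed concentration C = ΣQC/ΣQ = (1560·2.800 + 57.00·140.0 + 96.00·159.0 + 22.60·130.0) / 1736 = 30550/1736 = 17.60 mg/L.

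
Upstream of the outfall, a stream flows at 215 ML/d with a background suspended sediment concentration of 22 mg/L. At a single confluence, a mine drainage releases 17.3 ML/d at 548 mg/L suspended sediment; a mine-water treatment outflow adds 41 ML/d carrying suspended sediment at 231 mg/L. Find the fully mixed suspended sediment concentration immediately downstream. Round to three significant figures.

86.6 mg/L

Mass balance: C = (215.0·22.00 + 17.30·548.0 + 41.00·231.0) / 273.3 = 23680/273.3 = 86.65 mg/L.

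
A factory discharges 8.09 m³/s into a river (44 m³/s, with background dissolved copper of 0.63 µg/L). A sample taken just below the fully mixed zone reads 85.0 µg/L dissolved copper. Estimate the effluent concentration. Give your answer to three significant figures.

Mass balance: 44.00·0.6300 + 8.090·Cₑ = 52.09·85.00
→ Cₑ = (52.09·85.00 − 44.00·0.6300) / 8.090 = 543.9 µg/L.

544 µg/L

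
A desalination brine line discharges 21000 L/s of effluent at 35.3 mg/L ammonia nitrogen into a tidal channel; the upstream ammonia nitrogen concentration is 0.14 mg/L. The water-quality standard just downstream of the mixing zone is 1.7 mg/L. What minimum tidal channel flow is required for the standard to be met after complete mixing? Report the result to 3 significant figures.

452000 L/s

Set C_mix = 1.7: (Q·0.1400 + 21000·35.30) / (Q + 21000) = 1.7
→ Q = 21000·(35.30 − 1.7)/(1.7 − 0.1400) = 452300 L/s.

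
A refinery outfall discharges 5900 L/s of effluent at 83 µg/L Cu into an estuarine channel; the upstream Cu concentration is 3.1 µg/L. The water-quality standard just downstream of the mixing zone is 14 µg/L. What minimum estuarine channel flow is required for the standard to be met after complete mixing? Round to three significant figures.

Set C_mix = 14: (Q·3.100 + 5900·83.00) / (Q + 5900) = 14
→ Q = 5900·(83.00 − 14)/(14 − 3.100) = 37350 L/s.

37300 L/s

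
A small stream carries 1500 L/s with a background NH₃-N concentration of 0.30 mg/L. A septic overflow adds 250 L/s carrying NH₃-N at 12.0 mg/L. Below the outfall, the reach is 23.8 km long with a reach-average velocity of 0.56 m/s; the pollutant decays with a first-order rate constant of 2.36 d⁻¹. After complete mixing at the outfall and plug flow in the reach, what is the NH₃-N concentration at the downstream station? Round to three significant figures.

Mass balance: C = (1500·0.3000 + 250.0·12.00) / 1750 = 3450/1750 = 1.971 mg/L.
Travel time t = 23.8·1000 / 0.56 = 42500 s = 11.81 h.
First-order decay: C = 1.971·exp(−k·t) = 1.971·0.3132 = 0.6175 mg/L.

0.617 mg/L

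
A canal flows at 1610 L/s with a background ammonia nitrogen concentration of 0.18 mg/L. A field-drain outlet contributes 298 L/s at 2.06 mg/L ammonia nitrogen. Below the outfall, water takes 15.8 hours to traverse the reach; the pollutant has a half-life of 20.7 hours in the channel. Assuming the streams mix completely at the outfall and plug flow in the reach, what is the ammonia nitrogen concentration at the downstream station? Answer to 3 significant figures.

Conservation of mass: C = (1610·0.1800 + 298.0·2.060) / 1908 = 903.7/1908 = 0.4736 mg/L.
Half-life 20.7 h → k = ln 2 / 20.7 = 0.03349 h⁻¹ = 0.8036 d⁻¹.
Applying C = C₀e^(−kt): 0.4736 × 0.5892 = 0.2790 mg/L.

0.279 mg/L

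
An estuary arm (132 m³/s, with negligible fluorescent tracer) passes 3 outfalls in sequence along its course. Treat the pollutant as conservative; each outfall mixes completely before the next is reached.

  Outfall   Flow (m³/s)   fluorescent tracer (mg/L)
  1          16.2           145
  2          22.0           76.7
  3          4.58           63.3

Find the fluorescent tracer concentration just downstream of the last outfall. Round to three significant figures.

Outfall 1: combined Q = 148.2 m³/s; C = (132.0·0 + 16.20·145.0)/148.2 = 15.85 mg/L.
Outfall 2: combined Q = 170.2 m³/s; C = (148.2·15.85 + 22.00·76.70)/170.2 = 23.72 mg/L.
Outfall 3: combined Q = 174.8 m³/s; C = (170.2·23.72 + 4.580·63.30)/174.8 = 24.75 mg/L.

24.8 mg/L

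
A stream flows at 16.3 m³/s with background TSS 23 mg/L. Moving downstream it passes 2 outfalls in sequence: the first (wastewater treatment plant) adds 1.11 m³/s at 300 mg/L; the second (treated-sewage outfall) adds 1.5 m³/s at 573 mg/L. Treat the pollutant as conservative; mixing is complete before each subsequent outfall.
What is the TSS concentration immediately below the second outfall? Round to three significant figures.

Outfall 1: combined Q = 17.41 m³/s; C = (16.30·23.00 + 1.110·300.0)/17.41 = 40.66 mg/L.
Outfall 2: combined Q = 18.91 m³/s; C = (17.41·40.66 + 1.500·573.0)/18.91 = 82.89 mg/L.

82.9 mg/L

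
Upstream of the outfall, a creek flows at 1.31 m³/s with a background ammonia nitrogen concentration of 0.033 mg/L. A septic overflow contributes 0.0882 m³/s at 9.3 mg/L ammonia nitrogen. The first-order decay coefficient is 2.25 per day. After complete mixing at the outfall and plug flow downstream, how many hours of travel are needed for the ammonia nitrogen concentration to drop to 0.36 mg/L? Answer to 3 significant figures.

5.76 h

Mass balance: C = (1.310·0.03300 + 0.08820·9.300) / 1.398 = 0.8635/1.398 = 0.6176 mg/L.
0.6176·exp(−k·t) = 0.36 → t = ln(0.6176/0.36)/k = 20720 s = 5.757 h.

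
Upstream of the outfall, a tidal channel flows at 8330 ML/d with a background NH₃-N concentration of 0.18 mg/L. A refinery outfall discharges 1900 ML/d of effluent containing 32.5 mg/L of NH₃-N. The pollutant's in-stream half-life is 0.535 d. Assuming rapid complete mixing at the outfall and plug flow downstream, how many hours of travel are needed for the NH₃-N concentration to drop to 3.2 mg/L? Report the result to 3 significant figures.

Mass balance: C = (8330·0.1800 + 1900·32.50) / 10230 = 63250/10230 = 6.183 mg/L.
Half-life 0.535 d → k = ln 2 / 0.535 = 1.296 d⁻¹.
6.183·exp(−k·t) = 3.2 → t = ln(6.183/3.2)/k = 43920 s = 12.20 h.

12.2 h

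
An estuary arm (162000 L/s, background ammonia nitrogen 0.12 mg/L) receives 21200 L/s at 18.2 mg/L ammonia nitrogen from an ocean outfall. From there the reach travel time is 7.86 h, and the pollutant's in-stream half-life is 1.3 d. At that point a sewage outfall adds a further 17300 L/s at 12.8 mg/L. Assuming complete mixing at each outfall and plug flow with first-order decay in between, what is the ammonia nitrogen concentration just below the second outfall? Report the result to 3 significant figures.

Mass balance: C = (162000·0.1200 + 21200·18.20) / 183200 = 405300/183200 = 2.212 mg/L; combined flow 183200 L/s.
Half-life 1.3 d → k = ln 2 / 1.3 = 0.5332 d⁻¹.
First-order decay: C = 2.212·exp(−k·t) = 2.212·0.8398 = 1.858 mg/L.
At the second outfall, C = (183200·1.858 + 17300·12.80) / (183200 + 17300) = 2.802 mg/L.

2.80 mg/L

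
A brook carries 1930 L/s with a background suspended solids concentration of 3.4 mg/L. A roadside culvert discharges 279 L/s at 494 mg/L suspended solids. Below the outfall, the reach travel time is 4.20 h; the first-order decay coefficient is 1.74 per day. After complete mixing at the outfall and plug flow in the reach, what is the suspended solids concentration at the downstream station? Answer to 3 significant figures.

Mass balance: C = (1930·3.400 + 279.0·494.0) / 2209 = 144400/2209 = 65.36 mg/L.
After decay, C = 65.36 × e^(−kt) = 65.36 × 0.7375 = 48.21 mg/L.

48.2 mg/L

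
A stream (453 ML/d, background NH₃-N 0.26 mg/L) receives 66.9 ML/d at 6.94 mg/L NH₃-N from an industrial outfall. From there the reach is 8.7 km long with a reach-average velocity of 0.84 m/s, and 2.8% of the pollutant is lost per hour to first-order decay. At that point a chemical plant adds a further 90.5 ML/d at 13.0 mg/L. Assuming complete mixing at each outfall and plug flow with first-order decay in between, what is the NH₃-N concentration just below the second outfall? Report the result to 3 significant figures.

After mixing, C = (453.0·0.2600 + 66.90·6.940) / 519.9 = 582.1/519.9 = 1.120 mg/L; combined flow 519.9 ML/d.
Travel time t = 8.7·1000 / 0.84 = 10360 s = 2.877 h.
2.8%/h lost → k = −ln(1 − 0.028) = 0.02840 h⁻¹.
Decay over the reach: 1.120·exp(−kt) = 1.120·0.9215 = 1.032 mg/L.
Second outfall: C = (519.9·1.032 + 90.50·13.00)/610.4 = 2.806 mg/L.

2.81 mg/L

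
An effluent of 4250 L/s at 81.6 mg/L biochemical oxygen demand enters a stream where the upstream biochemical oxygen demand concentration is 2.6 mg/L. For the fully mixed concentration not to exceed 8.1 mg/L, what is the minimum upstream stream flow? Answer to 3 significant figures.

Set C_mix = 8.1: (Q·2.600 + 4250·81.60) / (Q + 4250) = 8.1
→ Q = 4250·(81.60 − 8.1)/(8.1 − 2.600) = 56800 L/s.

56800 L/s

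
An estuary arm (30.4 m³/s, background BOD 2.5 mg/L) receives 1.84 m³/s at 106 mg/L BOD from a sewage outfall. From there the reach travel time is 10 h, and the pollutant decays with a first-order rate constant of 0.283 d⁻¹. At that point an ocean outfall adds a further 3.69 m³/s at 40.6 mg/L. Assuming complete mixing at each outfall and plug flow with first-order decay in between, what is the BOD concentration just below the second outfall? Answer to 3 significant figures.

Mixed concentration C = ΣQC/ΣQ = (30.40·2.500 + 1.840·106.0) / 32.24 = 271.0/32.24 = 8.407 mg/L; combined flow 32.24 m³/s.
After decay, C = 8.407 × e^(−kt) = 8.407 × 0.8888 = 7.472 mg/L.
Second outfall: C = (32.24·7.472 + 3.690·40.60)/35.93 = 10.87 mg/L.

10.9 mg/L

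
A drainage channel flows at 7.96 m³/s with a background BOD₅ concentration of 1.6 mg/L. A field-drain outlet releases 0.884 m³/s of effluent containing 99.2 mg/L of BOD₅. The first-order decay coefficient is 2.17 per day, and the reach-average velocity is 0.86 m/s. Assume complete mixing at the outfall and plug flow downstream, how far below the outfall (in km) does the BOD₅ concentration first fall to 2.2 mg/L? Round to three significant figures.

Mixed concentration C = ΣQC/ΣQ = (7.960·1.600 + 0.8840·99.20) / 8.844 = 100.4/8.844 = 11.36 mg/L.
Set 11.36·exp(−k·t) = 2.2 → t = ln(11.36/2.2)/k = 65350 s = 18.15 h.
Distance = v·t = 0.86·65350 = 56200 m = 56.20 km.

56.2 km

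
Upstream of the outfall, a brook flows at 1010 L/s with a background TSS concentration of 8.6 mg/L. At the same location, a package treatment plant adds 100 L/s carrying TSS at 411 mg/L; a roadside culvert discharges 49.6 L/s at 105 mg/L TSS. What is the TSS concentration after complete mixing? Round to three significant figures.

Mixed concentration C = ΣQC/ΣQ = (1010·8.600 + 100.0·411.0 + 49.60·105.0) / 1160 = 54990/1160 = 47.42 mg/L.

47.4 mg/L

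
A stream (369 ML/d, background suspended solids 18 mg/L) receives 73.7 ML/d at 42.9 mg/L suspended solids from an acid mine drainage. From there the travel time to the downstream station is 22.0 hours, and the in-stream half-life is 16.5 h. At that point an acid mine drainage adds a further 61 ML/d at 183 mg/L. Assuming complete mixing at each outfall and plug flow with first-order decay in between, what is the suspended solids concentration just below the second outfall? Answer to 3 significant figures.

Conservation of mass: C = (369.0·18.00 + 73.70·42.90) / 442.7 = 9804/442.7 = 22.15 mg/L; combined flow 442.7 ML/d.
Half-life 16.5 h → k = ln 2 / 16.5 = 0.04201 h⁻¹ = 1.008 d⁻¹.
First-order decay: C = 22.15·exp(−k·t) = 22.15·0.3969 = 8.788 mg/L.
Second outfall: C = (442.7·8.788 + 61.00·183.0)/503.7 = 29.89 mg/L.

29.9 mg/L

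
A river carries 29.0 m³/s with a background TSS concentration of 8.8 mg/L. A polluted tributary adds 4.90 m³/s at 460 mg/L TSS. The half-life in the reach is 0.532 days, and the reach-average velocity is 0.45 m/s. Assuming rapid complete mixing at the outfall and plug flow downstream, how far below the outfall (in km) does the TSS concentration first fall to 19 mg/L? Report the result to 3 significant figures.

After mixing, C = (29.00·8.800 + 4.900·460.0) / 33.90 = 2509/33.90 = 74.02 mg/L.
Half-life 0.532 d → k = ln 2 / 0.532 = 1.303 d⁻¹.
Set 74.02·exp(−k·t) = 19 → t = ln(74.02/19)/k = 90180 s = 25.05 h.
Distance = v·t = 0.45·90180 = 40580 m = 40.58 km.

40.6 km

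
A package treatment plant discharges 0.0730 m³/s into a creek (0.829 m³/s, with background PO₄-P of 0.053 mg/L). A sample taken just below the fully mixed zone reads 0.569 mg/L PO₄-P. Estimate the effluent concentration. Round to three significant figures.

Mass balance: 0.8290·0.05300 + 0.07300·Cₑ = 0.9020·0.5690
→ Cₑ = (0.9020·0.5690 − 0.8290·0.05300) / 0.07300 = 6.429 mg/L.

6.43 mg/L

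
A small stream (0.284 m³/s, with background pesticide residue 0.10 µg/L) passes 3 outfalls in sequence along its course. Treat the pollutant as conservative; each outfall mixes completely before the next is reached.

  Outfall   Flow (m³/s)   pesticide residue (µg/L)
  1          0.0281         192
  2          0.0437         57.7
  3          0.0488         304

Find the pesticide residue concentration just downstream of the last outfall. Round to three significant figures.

Below outfall 1: Q → 0.3121 m³/s, C = (0.2840·0.1000 + 0.02810·192.0)/0.3121 = 17.38 µg/L.
Below outfall 2: Q → 0.3558 m³/s, C = (0.3121·17.38 + 0.04370·57.70)/0.3558 = 22.33 µg/L.
Below outfall 3: Q → 0.4046 m³/s, C = (0.3558·22.33 + 0.04880·304.0)/0.4046 = 56.30 µg/L.

56.3 µg/L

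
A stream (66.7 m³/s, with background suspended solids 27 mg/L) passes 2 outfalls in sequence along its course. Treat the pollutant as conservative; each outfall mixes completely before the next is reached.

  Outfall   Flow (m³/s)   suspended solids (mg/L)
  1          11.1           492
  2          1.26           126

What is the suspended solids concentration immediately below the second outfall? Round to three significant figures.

Below outfall 1: Q → 77.80 m³/s, C = (66.70·27.00 + 11.10·492.0)/77.80 = 93.34 mg/L.
Below outfall 2: Q → 79.06 m³/s, C = (77.80·93.34 + 1.260·126.0)/79.06 = 93.86 mg/L.

93.9 mg/L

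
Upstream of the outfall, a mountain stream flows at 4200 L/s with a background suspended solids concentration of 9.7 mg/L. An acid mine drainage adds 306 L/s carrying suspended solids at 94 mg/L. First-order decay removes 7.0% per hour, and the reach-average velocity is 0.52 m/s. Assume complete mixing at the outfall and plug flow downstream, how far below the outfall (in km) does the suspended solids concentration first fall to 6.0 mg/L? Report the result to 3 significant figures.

24.4 km

Conservation of mass: C = (4200·9.700 + 306.0·94.00) / 4506 = 69500/4506 = 15.42 mg/L.
7.0%/h lost → k = −ln(1 − 0.07) = 0.07257 h⁻¹.
Set 15.42·exp(−k·t) = 6.0 → t = ln(15.42/6.0)/k = 46840 s = 13.01 h.
Distance = v·t = 0.52·46840 = 24360 m = 24.36 km.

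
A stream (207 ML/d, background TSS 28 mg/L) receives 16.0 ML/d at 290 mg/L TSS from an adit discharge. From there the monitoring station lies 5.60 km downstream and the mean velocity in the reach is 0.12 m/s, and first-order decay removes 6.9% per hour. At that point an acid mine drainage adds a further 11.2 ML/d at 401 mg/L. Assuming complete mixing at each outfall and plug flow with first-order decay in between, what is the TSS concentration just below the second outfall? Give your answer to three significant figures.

Mixed concentration C = ΣQC/ΣQ = (207.0·28.00 + 16.00·290.0) / 223.0 = 10440/223.0 = 46.80 mg/L; combined flow 223.0 ML/d.
Travel time t = 5.60·1000 / 0.12 = 46670 s = 12.96 h.
6.9%/h lost → k = −ln(1 − 0.069) = 0.07150 h⁻¹.
Applying C = C₀e^(−kt): 46.80 × 0.3958 = 18.52 mg/L.
At the second outfall, C = (223.0·18.52 + 11.20·401.0) / (223.0 + 11.20) = 36.81 mg/L.

36.8 mg/L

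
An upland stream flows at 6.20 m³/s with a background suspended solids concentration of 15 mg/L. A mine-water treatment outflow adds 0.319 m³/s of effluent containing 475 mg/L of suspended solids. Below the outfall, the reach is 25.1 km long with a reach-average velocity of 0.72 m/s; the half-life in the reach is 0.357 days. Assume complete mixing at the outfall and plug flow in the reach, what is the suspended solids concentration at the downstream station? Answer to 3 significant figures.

17.1 mg/L

Flow-weighted average: C = (6.200·15.00 + 0.3190·475.0) / 6.519 = 244.5/6.519 = 37.51 mg/L.
Travel time t = 25.1·1000 / 0.72 = 34860 s = 9.684 h.
Half-life 0.357 d → k = ln 2 / 0.357 = 1.942 d⁻¹.
Applying C = C₀e^(−kt): 37.51 × 0.4568 = 17.14 mg/L.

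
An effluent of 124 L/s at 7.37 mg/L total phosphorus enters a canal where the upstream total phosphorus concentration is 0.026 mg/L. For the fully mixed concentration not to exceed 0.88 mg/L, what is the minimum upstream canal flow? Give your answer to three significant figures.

942 L/s

Set C_mix = 0.88: (Q·0.02600 + 124.0·7.370) / (Q + 124.0) = 0.88
→ Q = 124.0·(7.370 − 0.88)/(0.88 − 0.02600) = 942.3 L/s.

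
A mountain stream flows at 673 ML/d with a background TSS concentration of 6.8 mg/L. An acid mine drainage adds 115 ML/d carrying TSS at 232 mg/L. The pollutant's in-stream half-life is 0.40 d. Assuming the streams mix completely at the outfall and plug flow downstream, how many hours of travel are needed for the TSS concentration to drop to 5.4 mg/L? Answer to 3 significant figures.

Conservation of mass: C = (673.0·6.800 + 115.0·232.0) / 788.0 = 31260/788.0 = 39.67 mg/L.
Half-life 0.40 d → k = ln 2 / 0.40 = 1.733 d⁻¹.
39.67·exp(−k·t) = 5.4 → t = ln(39.67/5.4)/k = 99420 s = 27.62 h.

27.6 h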